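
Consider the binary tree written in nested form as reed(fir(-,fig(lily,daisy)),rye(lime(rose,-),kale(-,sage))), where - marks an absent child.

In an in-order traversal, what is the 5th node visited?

In-order visits the left subtree, then the node, then the right subtree.
At reed: go left to fir.
  At fir: no left child.
  Visit fir.
  At fir: go right to fig.
    At fig: go left to lily.
      lily is a leaf — visit lily.
    Visit fig.
    At fig: go right to daisy.
      daisy is a leaf — visit daisy.
Visit reed.
At reed: go right to rye.
  At rye: go left to lime.
    At lime: go left to rose.
      rose is a leaf — visit rose.
    Visit lime.
    At lime: no right child.
  Visit rye.
  At rye: go right to kale.
    At kale: no left child.
    Visit kale.
    At kale: go right to sage.
      sage is a leaf — visit sage.
Full in-order sequence: fir, lily, fig, daisy, reed, rose, lime, rye, kale, sage.

reed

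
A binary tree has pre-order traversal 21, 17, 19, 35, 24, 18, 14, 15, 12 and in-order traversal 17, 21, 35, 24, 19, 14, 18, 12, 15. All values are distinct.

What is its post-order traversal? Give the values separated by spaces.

17 24 35 14 12 15 18 19 21

The first element of pre-order is the root; it splits in-order into left and right subtrees.
Root 21: left subtree has 1 node {17}, right has 7 {35, 24, 19, 14, 18, 12, 15}.
  Root 19: left subtree has 2 nodes {35, 24}, right has 4 {14, 18, 12, 15}.
    Root 35: left subtree has 0 nodes { }, right has 1 {24}.
    Root 18: left subtree has 1 node {14}, right has 2 {12, 15}.
      Root 15: left subtree has 1 node {12}, right has 0 { }.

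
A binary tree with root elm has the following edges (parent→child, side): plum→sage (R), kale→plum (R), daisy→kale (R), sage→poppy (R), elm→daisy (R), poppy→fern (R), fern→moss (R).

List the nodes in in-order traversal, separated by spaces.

In-order visits the left subtree, then the node, then the right subtree.
At elm: no left child.
Visit elm.
At elm: go right to daisy.
  At daisy: no left child.
  Visit daisy.
  At daisy: go right to kale.
    At kale: no left child.
    Visit kale.
    At kale: go right to plum.
      At plum: no left child.
      Visit plum.
      At plum: go right to sage.
        At sage: no left child.
        Visit sage.
        At sage: go right to poppy.
          At poppy: no left child.
          Visit poppy.
          At poppy: go right to fern.
            At fern: no left child.
            Visit fern.
            At fern: go right to moss.
              moss is a leaf — visit moss.

elm daisy kale plum sage poppy fern moss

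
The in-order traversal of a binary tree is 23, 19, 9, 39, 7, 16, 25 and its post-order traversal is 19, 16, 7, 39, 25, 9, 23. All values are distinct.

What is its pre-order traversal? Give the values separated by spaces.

23 9 19 25 39 7 16

The last element of post-order is the root; it splits in-order into left and right subtrees.
Root 23: left subtree has 0 nodes { }, right has 6 {19, 9, 39, 7, 16, 25}.
  Root 9: left subtree has 1 node {19}, right has 4 {39, 7, 16, 25}.
    Root 25: left subtree has 3 nodes {39, 7, 16}, right has 0 { }.
      Root 39: left subtree has 0 nodes { }, right has 2 {7, 16}.
        Root 7: left subtree has 0 nodes { }, right has 1 {16}.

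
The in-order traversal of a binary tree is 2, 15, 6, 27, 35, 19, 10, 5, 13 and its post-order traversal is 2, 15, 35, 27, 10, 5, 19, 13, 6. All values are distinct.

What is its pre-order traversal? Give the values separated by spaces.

The last element of post-order is the root; it splits in-order into left and right subtrees.
Root 6: left subtree has 2 nodes {2, 15}, right has 6 {27, 35, 19, 10, 5, 13}.
  Root 15: left subtree has 1 node {2}, right has 0 { }.
  Root 13: left subtree has 5 nodes {27, 35, 19, 10, 5}, right has 0 { }.
    Root 19: left subtree has 2 nodes {27, 35}, right has 2 {10, 5}.
      Root 27: left subtree has 0 nodes { }, right has 1 {35}.
      Root 5: left subtree has 1 node {10}, right has 0 { }.

6 15 2 13 19 27 35 5 10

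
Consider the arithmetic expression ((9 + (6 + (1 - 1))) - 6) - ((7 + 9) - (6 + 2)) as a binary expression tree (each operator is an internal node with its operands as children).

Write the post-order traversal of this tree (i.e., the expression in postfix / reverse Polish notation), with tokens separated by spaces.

Post-order on an expression tree gives postfix notation: for each operator, emit left operand, right operand, then the operator.

9 6 1 1 - + + 6 - 7 9 + 6 2 + - -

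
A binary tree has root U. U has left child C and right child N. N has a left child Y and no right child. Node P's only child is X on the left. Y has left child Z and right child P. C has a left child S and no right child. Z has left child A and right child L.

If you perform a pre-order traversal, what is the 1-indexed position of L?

Pre-order visits the node, then its left subtree, then its right subtree.
Visit U.
At U: go left to C.
  Visit C.
  At C: go left to S.
    S is a leaf — visit S.
  At C: no right child.
At U: go right to N.
  Visit N.
  At N: go left to Y.
    Visit Y.
    At Y: go left to Z.
      Visit Z.
      At Z: go left to A.
        A is a leaf — visit A.
      At Z: go right to L.
        L is a leaf — visit L.
    At Y: go right to P.
      Visit P.
      At P: go left to X.
        X is a leaf — visit X.
      At P: no right child.
  At N: no right child.
Full pre-order sequence: U, C, S, N, Y, Z, A, L, P, X.

8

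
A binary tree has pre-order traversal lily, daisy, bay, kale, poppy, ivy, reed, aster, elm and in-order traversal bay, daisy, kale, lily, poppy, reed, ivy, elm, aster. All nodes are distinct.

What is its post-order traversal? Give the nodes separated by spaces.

bay kale daisy reed elm aster ivy poppy lily

The first element of pre-order is the root; it splits in-order into left and right subtrees.
Root lily: left subtree has 3 nodes {bay, daisy, kale}, right has 5 {poppy, reed, ivy, elm, aster}.
  Root daisy: left subtree has 1 node {bay}, right has 1 {kale}.
  Root poppy: left subtree has 0 nodes { }, right has 4 {reed, ivy, elm, aster}.
    Root ivy: left subtree has 1 node {reed}, right has 2 {elm, aster}.
      Root aster: left subtree has 1 node {elm}, right has 0 { }.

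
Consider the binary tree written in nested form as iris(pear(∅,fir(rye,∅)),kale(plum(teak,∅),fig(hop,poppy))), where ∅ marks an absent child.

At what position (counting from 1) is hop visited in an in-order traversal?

8

In-order visits the left subtree, then the node, then the right subtree.
At iris: go left to pear.
  At pear: no left child.
  Visit pear.
  At pear: go right to fir.
    At fir: go left to rye.
      rye is a leaf — visit rye.
    Visit fir.
    At fir: no right child.
Visit iris.
At iris: go right to kale.
  At kale: go left to plum.
    At plum: go left to teak.
      teak is a leaf — visit teak.
    Visit plum.
    At plum: no right child.
  Visit kale.
  At kale: go right to fig.
    At fig: go left to hop.
      hop is a leaf — visit hop.
    Visit fig.
    At fig: go right to poppy.
      poppy is a leaf — visit poppy.
Full in-order sequence: pear, rye, fir, iris, teak, plum, kale, hop, fig, poppy.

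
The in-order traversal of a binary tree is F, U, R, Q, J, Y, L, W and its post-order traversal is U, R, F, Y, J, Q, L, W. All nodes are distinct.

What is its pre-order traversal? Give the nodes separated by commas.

W, L, Q, F, R, U, J, Y

The last element of post-order is the root; it splits in-order into left and right subtrees.
Root W: left subtree has 7 nodes {F, U, R, Q, J, Y, L}, right has 0 { }.
  Root L: left subtree has 6 nodes {F, U, R, Q, J, Y}, right has 0 { }.
    Root Q: left subtree has 3 nodes {F, U, R}, right has 2 {J, Y}.
      Root F: left subtree has 0 nodes { }, right has 2 {U, R}.
        Root R: left subtree has 1 node {U}, right has 0 { }.
      Root J: left subtree has 0 nodes { }, right has 1 {Y}.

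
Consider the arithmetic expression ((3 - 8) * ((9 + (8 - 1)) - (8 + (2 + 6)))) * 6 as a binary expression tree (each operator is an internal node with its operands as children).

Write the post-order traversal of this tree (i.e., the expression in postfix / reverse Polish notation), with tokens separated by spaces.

3 8 - 9 8 1 - + 8 2 6 + + - * 6 *

Post-order on an expression tree gives postfix notation: for each operator, emit left operand, right operand, then the operator.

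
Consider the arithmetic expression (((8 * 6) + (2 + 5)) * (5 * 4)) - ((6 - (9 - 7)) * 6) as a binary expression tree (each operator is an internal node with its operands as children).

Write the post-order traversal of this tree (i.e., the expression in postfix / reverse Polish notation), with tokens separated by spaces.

8 6 * 2 5 + + 5 4 * * 6 9 7 - - 6 * -

Post-order on an expression tree gives postfix notation: for each operator, emit left operand, right operand, then the operator.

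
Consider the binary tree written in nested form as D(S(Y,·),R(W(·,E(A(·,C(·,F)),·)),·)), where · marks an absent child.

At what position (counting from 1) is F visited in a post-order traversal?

Post-order visits the left subtree, then the right subtree, then the node.
At D: go left to S.
  At S: go left to Y.
    Y is a leaf — visit Y.
  At S: no right child.
  Visit S.
At D: go right to R.
  At R: go left to W.
    At W: no left child.
    At W: go right to E.
      At E: go left to A.
        At A: no left child.
        At A: go right to C.
          At C: no left child.
          At C: go right to F.
            F is a leaf — visit F.
          Visit C.
        Visit A.
      At E: no right child.
      Visit E.
    Visit W.
  At R: no right child.
  Visit R.
Visit D.
Full post-order sequence: Y, S, F, C, A, E, W, R, D.

3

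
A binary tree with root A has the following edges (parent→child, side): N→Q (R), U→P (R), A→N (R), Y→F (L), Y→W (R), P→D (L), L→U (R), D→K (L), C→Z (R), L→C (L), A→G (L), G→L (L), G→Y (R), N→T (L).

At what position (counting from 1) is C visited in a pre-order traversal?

4

Pre-order visits the node, then its left subtree, then its right subtree.
Visit A.
At A: go left to G.
  Visit G.
  At G: go left to L.
    Visit L.
    At L: go left to C.
      Visit C.
      At C: no left child.
      At C: go right to Z.
        Z is a leaf — visit Z.
    At L: go right to U.
      Visit U.
      At U: no left child.
      At U: go right to P.
        Visit P.
        At P: go left to D.
          Visit D.
          At D: go left to K.
            K is a leaf — visit K.
          At D: no right child.
        At P: no right child.
  At G: go right to Y.
    Visit Y.
    At Y: go left to F.
      F is a leaf — visit F.
    At Y: go right to W.
      W is a leaf — visit W.
At A: go right to N.
  Visit N.
  At N: go left to T.
    T is a leaf — visit T.
  At N: go right to Q.
    Q is a leaf — visit Q.
Full pre-order sequence: A, G, L, C, Z, U, P, D, K, Y, F, W, N, T, Q.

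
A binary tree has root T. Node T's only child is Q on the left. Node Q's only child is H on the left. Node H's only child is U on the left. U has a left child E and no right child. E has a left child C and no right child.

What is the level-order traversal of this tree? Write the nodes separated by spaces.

Level-order visits nodes level by level from the root, left to right within each level.
Level 0: T
Level 1: Q
Level 2: H
Level 3: U
Level 4: E
Level 5: C

T Q H U E C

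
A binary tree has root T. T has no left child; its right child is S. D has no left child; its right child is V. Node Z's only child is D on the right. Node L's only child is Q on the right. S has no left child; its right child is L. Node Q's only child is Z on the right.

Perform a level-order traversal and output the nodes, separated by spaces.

T S L Q Z D V

Level-order visits nodes level by level from the root, left to right within each level.
Level 0: T
Level 1: S
Level 2: L
Level 3: Q
Level 4: Z
Level 5: D
Level 6: V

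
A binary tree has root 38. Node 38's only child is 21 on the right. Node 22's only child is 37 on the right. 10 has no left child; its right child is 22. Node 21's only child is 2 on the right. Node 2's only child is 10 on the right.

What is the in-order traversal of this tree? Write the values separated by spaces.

38 21 2 10 22 37

In-order visits the left subtree, then the node, then the right subtree.
At 38: no left child.
Visit 38.
At 38: go right to 21.
  At 21: no left child.
  Visit 21.
  At 21: go right to 2.
    At 2: no left child.
    Visit 2.
    At 2: go right to 10.
      At 10: no left child.
      Visit 10.
      At 10: go right to 22.
        At 22: no left child.
        Visit 22.
        At 22: go right to 37.
          37 is a leaf — visit 37.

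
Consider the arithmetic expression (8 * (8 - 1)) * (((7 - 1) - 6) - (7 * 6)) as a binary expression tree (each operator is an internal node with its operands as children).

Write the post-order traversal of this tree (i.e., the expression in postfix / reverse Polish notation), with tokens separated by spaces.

8 8 1 - * 7 1 - 6 - 7 6 * - *

Post-order on an expression tree gives postfix notation: for each operator, emit left operand, right operand, then the operator.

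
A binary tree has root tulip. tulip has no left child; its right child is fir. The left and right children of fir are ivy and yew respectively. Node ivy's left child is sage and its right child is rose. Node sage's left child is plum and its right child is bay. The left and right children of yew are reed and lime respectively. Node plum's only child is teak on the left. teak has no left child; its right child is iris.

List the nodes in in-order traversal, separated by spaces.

tulip teak iris plum sage bay ivy rose fir reed yew lime

In-order visits the left subtree, then the node, then the right subtree.
At tulip: no left child.
Visit tulip.
At tulip: go right to fir.
  At fir: go left to ivy.
    At ivy: go left to sage.
      At sage: go left to plum.
        At plum: go left to teak.
          At teak: no left child.
          Visit teak.
          At teak: go right to iris.
            iris is a leaf — visit iris.
        Visit plum.
        At plum: no right child.
      Visit sage.
      At sage: go right to bay.
        bay is a leaf — visit bay.
    Visit ivy.
    At ivy: go right to rose.
      rose is a leaf — visit rose.
  Visit fir.
  At fir: go right to yew.
    At yew: go left to reed.
      reed is a leaf — visit reed.
    Visit yew.
    At yew: go right to lime.
      lime is a leaf — visit lime.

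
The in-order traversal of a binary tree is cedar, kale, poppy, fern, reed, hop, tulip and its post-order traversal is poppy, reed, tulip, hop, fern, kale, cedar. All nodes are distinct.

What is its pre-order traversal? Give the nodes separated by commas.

cedar, kale, fern, poppy, hop, reed, tulip

The last element of post-order is the root; it splits in-order into left and right subtrees.
Root cedar: left subtree has 0 nodes { }, right has 6 {kale, poppy, fern, reed, hop, tulip}.
  Root kale: left subtree has 0 nodes { }, right has 5 {poppy, fern, reed, hop, tulip}.
    Root fern: left subtree has 1 node {poppy}, right has 3 {reed, hop, tulip}.
      Root hop: left subtree has 1 node {reed}, right has 1 {tulip}.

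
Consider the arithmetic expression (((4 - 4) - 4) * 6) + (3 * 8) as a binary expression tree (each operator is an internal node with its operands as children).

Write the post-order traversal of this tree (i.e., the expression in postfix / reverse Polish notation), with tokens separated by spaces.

4 4 - 4 - 6 * 3 8 * +

Post-order on an expression tree gives postfix notation: for each operator, emit left operand, right operand, then the operator.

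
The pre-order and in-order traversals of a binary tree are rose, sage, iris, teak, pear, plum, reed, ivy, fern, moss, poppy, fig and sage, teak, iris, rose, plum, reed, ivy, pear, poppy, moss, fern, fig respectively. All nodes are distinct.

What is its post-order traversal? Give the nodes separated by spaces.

The first element of pre-order is the root; it splits in-order into left and right subtrees.
Root rose: left subtree has 3 nodes {sage, teak, iris}, right has 8 {plum, reed, ivy, pear, poppy, moss, fern, fig}.
  Root sage: left subtree has 0 nodes { }, right has 2 {teak, iris}.
    Root iris: left subtree has 1 node {teak}, right has 0 { }.
  Root pear: left subtree has 3 nodes {plum, reed, ivy}, right has 4 {poppy, moss, fern, fig}.
    Root plum: left subtree has 0 nodes { }, right has 2 {reed, ivy}.
      Root reed: left subtree has 0 nodes { }, right has 1 {ivy}.
    Root fern: left subtree has 2 nodes {poppy, moss}, right has 1 {fig}.
      Root moss: left subtree has 1 node {poppy}, right has 0 { }.

teak iris sage ivy reed plum poppy moss fig fern pear rose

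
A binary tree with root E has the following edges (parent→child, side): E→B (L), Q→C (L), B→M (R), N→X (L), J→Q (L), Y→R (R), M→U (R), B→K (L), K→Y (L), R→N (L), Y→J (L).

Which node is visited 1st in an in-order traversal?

In-order visits the left subtree, then the node, then the right subtree.
At E: go left to B.
  At B: go left to K.
    At K: go left to Y.
      At Y: go left to J.
        At J: go left to Q.
          At Q: go left to C.
            C is a leaf — visit C.
          Visit Q.
          At Q: no right child.
        Visit J.
        At J: no right child.
      Visit Y.
      At Y: go right to R.
        At R: go left to N.
          At N: go left to X.
            X is a leaf — visit X.
          Visit N.
          At N: no right child.
        Visit R.
        At R: no right child.
    Visit K.
    At K: no right child.
  Visit B.
  At B: go right to M.
    At M: no left child.
    Visit M.
    At M: go right to U.
      U is a leaf — visit U.
Visit E.
At E: no right child.
Full in-order sequence: C, Q, J, Y, X, N, R, K, B, M, U, E.

C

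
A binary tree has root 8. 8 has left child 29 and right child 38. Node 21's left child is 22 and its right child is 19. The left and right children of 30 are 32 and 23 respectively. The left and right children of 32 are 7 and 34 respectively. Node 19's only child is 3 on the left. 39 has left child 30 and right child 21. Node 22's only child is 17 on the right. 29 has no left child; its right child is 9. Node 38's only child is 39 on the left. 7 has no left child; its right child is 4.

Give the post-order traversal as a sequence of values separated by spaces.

9 29 4 7 34 32 23 30 17 22 3 19 21 39 38 8

Post-order visits the left subtree, then the right subtree, then the node.
At 8: go left to 29.
  At 29: no left child.
  At 29: go right to 9.
    9 is a leaf — visit 9.
  Visit 29.
At 8: go right to 38.
  At 38: go left to 39.
    At 39: go left to 30.
      At 30: go left to 32.
        At 32: go left to 7.
          At 7: no left child.
          At 7: go right to 4.
            4 is a leaf — visit 4.
          Visit 7.
        At 32: go right to 34.
          34 is a leaf — visit 34.
        Visit 32.
      At 30: go right to 23.
        23 is a leaf — visit 23.
      Visit 30.
    At 39: go right to 21.
      At 21: go left to 22.
        At 22: no left child.
        At 22: go right to 17.
          17 is a leaf — visit 17.
        Visit 22.
      At 21: go right to 19.
        At 19: go left to 3.
          3 is a leaf — visit 3.
        At 19: no right child.
        Visit 19.
      Visit 21.
    Visit 39.
  At 38: no right child.
  Visit 38.
Visit 8.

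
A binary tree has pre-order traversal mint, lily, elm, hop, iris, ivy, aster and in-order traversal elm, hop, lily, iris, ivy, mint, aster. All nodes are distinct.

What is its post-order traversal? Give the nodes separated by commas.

The first element of pre-order is the root; it splits in-order into left and right subtrees.
Root mint: left subtree has 5 nodes {elm, hop, lily, iris, ivy}, right has 1 {aster}.
  Root lily: left subtree has 2 nodes {elm, hop}, right has 2 {iris, ivy}.
    Root elm: left subtree has 0 nodes { }, right has 1 {hop}.
    Root iris: left subtree has 0 nodes { }, right has 1 {ivy}.

hop, elm, ivy, iris, lily, aster, mint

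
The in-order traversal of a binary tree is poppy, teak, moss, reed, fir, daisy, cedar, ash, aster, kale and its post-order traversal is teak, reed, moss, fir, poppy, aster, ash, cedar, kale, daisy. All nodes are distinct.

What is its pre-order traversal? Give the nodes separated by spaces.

daisy poppy fir moss teak reed kale cedar ash aster

The last element of post-order is the root; it splits in-order into left and right subtrees.
Root daisy: left subtree has 5 nodes {poppy, teak, moss, reed, fir}, right has 4 {cedar, ash, aster, kale}.
  Root poppy: left subtree has 0 nodes { }, right has 4 {teak, moss, reed, fir}.
    Root fir: left subtree has 3 nodes {teak, moss, reed}, right has 0 { }.
      Root moss: left subtree has 1 node {teak}, right has 1 {reed}.
  Root kale: left subtree has 3 nodes {cedar, ash, aster}, right has 0 { }.
    Root cedar: left subtree has 0 nodes { }, right has 2 {ash, aster}.
      Root ash: left subtree has 0 nodes { }, right has 1 {aster}.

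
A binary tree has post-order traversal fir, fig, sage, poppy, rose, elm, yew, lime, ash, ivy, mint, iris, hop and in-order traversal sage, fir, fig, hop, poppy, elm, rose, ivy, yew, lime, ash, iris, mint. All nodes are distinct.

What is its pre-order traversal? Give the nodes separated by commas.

The last element of post-order is the root; it splits in-order into left and right subtrees.
Root hop: left subtree has 3 nodes {sage, fir, fig}, right has 9 {poppy, elm, rose, ivy, yew, lime, ash, iris, mint}.
  Root sage: left subtree has 0 nodes { }, right has 2 {fir, fig}.
    Root fig: left subtree has 1 node {fir}, right has 0 { }.
  Root iris: left subtree has 7 nodes {poppy, elm, rose, ivy, yew, lime, ash}, right has 1 {mint}.
    Root ivy: left subtree has 3 nodes {poppy, elm, rose}, right has 3 {yew, lime, ash}.
      Root elm: left subtree has 1 node {poppy}, right has 1 {rose}.
      Root ash: left subtree has 2 nodes {yew, lime}, right has 0 { }.
        Root lime: left subtree has 1 node {yew}, right has 0 { }.

hop, sage, fig, fir, iris, ivy, elm, poppy, rose, ash, lime, yew, mint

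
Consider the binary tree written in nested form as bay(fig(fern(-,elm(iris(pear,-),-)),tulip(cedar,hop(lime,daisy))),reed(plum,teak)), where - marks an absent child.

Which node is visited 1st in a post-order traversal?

Post-order visits the left subtree, then the right subtree, then the node.
At bay: go left to fig.
  At fig: go left to fern.
    At fern: no left child.
    At fern: go right to elm.
      At elm: go left to iris.
        At iris: go left to pear.
          pear is a leaf — visit pear.
        At iris: no right child.
        Visit iris.
      At elm: no right child.
      Visit elm.
    Visit fern.
  At fig: go right to tulip.
    At tulip: go left to cedar.
      cedar is a leaf — visit cedar.
    At tulip: go right to hop.
      At hop: go left to lime.
        lime is a leaf — visit lime.
      At hop: go right to daisy.
        daisy is a leaf — visit daisy.
      Visit hop.
    Visit tulip.
  Visit fig.
At bay: go right to reed.
  At reed: go left to plum.
    plum is a leaf — visit plum.
  At reed: go right to teak.
    teak is a leaf — visit teak.
  Visit reed.
Visit bay.
Full post-order sequence: pear, iris, elm, fern, cedar, lime, daisy, hop, tulip, fig, plum, teak, reed, bay.

pear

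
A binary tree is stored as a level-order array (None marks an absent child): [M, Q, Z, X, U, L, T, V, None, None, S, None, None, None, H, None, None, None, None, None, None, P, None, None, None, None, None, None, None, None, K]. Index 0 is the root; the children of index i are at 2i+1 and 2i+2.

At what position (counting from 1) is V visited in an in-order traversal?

1

In-order visits the left subtree, then the node, then the right subtree.
At M: go left to Q.
  At Q: go left to X.
    At X: go left to V.
      V is a leaf — visit V.
    Visit X.
    At X: no right child.
  Visit Q.
  At Q: go right to U.
    At U: no left child.
    Visit U.
    At U: go right to S.
      At S: go left to P.
        P is a leaf — visit P.
      Visit S.
      At S: no right child.
Visit M.
At M: go right to Z.
  At Z: go left to L.
    L is a leaf — visit L.
  Visit Z.
  At Z: go right to T.
    At T: no left child.
    Visit T.
    At T: go right to H.
      At H: no left child.
      Visit H.
      At H: go right to K.
        K is a leaf — visit K.
Full in-order sequence: V, X, Q, U, P, S, M, L, Z, T, H, K.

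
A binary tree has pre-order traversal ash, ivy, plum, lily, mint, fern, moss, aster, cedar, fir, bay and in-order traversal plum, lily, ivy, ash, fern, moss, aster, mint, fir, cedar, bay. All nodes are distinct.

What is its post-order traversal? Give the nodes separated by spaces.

lily plum ivy aster moss fern fir bay cedar mint ash

The first element of pre-order is the root; it splits in-order into left and right subtrees.
Root ash: left subtree has 3 nodes {plum, lily, ivy}, right has 7 {fern, moss, aster, mint, fir, cedar, bay}.
  Root ivy: left subtree has 2 nodes {plum, lily}, right has 0 { }.
    Root plum: left subtree has 0 nodes { }, right has 1 {lily}.
  Root mint: left subtree has 3 nodes {fern, moss, aster}, right has 3 {fir, cedar, bay}.
    Root fern: left subtree has 0 nodes { }, right has 2 {moss, aster}.
      Root moss: left subtree has 0 nodes { }, right has 1 {aster}.
    Root cedar: left subtree has 1 node {fir}, right has 1 {bay}.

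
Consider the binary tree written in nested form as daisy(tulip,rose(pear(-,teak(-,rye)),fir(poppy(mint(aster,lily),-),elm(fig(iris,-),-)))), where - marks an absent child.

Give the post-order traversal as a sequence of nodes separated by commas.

Post-order visits the left subtree, then the right subtree, then the node.
At daisy: go left to tulip.
  tulip is a leaf — visit tulip.
At daisy: go right to rose.
  At rose: go left to pear.
    At pear: no left child.
    At pear: go right to teak.
      At teak: no left child.
      At teak: go right to rye.
        rye is a leaf — visit rye.
      Visit teak.
    Visit pear.
  At rose: go right to fir.
    At fir: go left to poppy.
      At poppy: go left to mint.
        At mint: go left to aster.
          aster is a leaf — visit aster.
        At mint: go right to lily.
          lily is a leaf — visit lily.
        Visit mint.
      At poppy: no right child.
      Visit poppy.
    At fir: go right to elm.
      At elm: go left to fig.
        At fig: go left to iris.
          iris is a leaf — visit iris.
        At fig: no right child.
        Visit fig.
      At elm: no right child.
      Visit elm.
    Visit fir.
  Visit rose.
Visit daisy.

tulip, rye, teak, pear, aster, lily, mint, poppy, iris, fig, elm, fir, rose, daisy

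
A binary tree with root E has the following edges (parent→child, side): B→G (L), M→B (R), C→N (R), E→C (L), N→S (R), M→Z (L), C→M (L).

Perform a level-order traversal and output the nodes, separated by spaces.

E C M N Z B S G

Level-order visits nodes level by level from the root, left to right within each level.
Level 0: E
Level 1: C
Level 2: M, N
Level 3: Z, B, S
Level 4: G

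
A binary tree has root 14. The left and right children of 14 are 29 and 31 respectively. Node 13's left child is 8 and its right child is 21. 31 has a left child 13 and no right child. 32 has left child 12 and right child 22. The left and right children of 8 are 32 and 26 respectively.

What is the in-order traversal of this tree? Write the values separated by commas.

In-order visits the left subtree, then the node, then the right subtree.
At 14: go left to 29.
  29 is a leaf — visit 29.
Visit 14.
At 14: go right to 31.
  At 31: go left to 13.
    At 13: go left to 8.
      At 8: go left to 32.
        At 32: go left to 12.
          12 is a leaf — visit 12.
        Visit 32.
        At 32: go right to 22.
          22 is a leaf — visit 22.
      Visit 8.
      At 8: go right to 26.
        26 is a leaf — visit 26.
    Visit 13.
    At 13: go right to 21.
      21 is a leaf — visit 21.
  Visit 31.
  At 31: no right child.

29, 14, 12, 32, 22, 8, 26, 13, 21, 31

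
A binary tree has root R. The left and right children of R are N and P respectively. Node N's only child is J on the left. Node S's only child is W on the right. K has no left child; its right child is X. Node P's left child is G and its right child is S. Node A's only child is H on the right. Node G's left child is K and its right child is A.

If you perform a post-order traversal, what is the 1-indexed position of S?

Post-order visits the left subtree, then the right subtree, then the node.
At R: go left to N.
  At N: go left to J.
    J is a leaf — visit J.
  At N: no right child.
  Visit N.
At R: go right to P.
  At P: go left to G.
    At G: go left to K.
      At K: no left child.
      At K: go right to X.
        X is a leaf — visit X.
      Visit K.
    At G: go right to A.
      At A: no left child.
      At A: go right to H.
        H is a leaf — visit H.
      Visit A.
    Visit G.
  At P: go right to S.
    At S: no left child.
    At S: go right to W.
      W is a leaf — visit W.
    Visit S.
  Visit P.
Visit R.
Full post-order sequence: J, N, X, K, H, A, G, W, S, P, R.

9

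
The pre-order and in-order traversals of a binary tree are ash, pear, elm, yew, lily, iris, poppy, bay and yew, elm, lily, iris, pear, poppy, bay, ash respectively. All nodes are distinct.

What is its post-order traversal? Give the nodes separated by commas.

The first element of pre-order is the root; it splits in-order into left and right subtrees.
Root ash: left subtree has 7 nodes {yew, elm, lily, iris, pear, poppy, bay}, right has 0 { }.
  Root pear: left subtree has 4 nodes {yew, elm, lily, iris}, right has 2 {poppy, bay}.
    Root elm: left subtree has 1 node {yew}, right has 2 {lily, iris}.
      Root lily: left subtree has 0 nodes { }, right has 1 {iris}.
    Root poppy: left subtree has 0 nodes { }, right has 1 {bay}.

yew, iris, lily, elm, bay, poppy, pear, ash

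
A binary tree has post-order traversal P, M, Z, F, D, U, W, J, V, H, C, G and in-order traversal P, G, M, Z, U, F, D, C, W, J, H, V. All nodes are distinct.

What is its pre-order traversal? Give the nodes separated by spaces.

G P C U Z M D F H J W V

The last element of post-order is the root; it splits in-order into left and right subtrees.
Root G: left subtree has 1 node {P}, right has 10 {M, Z, U, F, D, C, W, J, H, V}.
  Root C: left subtree has 5 nodes {M, Z, U, F, D}, right has 4 {W, J, H, V}.
    Root U: left subtree has 2 nodes {M, Z}, right has 2 {F, D}.
      Root Z: left subtree has 1 node {M}, right has 0 { }.
      Root D: left subtree has 1 node {F}, right has 0 { }.
    Root H: left subtree has 2 nodes {W, J}, right has 1 {V}.
      Root J: left subtree has 1 node {W}, right has 0 { }.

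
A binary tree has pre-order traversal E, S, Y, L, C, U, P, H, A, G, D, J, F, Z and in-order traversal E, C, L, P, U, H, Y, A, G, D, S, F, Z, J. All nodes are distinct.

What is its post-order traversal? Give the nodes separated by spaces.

C P H U L D G A Y Z F J S E

The first element of pre-order is the root; it splits in-order into left and right subtrees.
Root E: left subtree has 0 nodes { }, right has 13 {C, L, P, U, H, Y, A, G, D, S, F, Z, J}.
  Root S: left subtree has 9 nodes {C, L, P, U, H, Y, A, G, D}, right has 3 {F, Z, J}.
    Root Y: left subtree has 5 nodes {C, L, P, U, H}, right has 3 {A, G, D}.
      Root L: left subtree has 1 node {C}, right has 3 {P, U, H}.
        Root U: left subtree has 1 node {P}, right has 1 {H}.
      Root A: left subtree has 0 nodes { }, right has 2 {G, D}.
        Root G: left subtree has 0 nodes { }, right has 1 {D}.
    Root J: left subtree has 2 nodes {F, Z}, right has 0 { }.
      Root F: left subtree has 0 nodes { }, right has 1 {Z}.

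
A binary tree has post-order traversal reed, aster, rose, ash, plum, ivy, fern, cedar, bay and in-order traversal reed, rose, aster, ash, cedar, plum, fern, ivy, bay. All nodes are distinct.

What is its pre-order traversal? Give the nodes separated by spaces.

bay cedar ash rose reed aster fern plum ivy

The last element of post-order is the root; it splits in-order into left and right subtrees.
Root bay: left subtree has 8 nodes {reed, rose, aster, ash, cedar, plum, fern, ivy}, right has 0 { }.
  Root cedar: left subtree has 4 nodes {reed, rose, aster, ash}, right has 3 {plum, fern, ivy}.
    Root ash: left subtree has 3 nodes {reed, rose, aster}, right has 0 { }.
      Root rose: left subtree has 1 node {reed}, right has 1 {aster}.
    Root fern: left subtree has 1 node {plum}, right has 1 {ivy}.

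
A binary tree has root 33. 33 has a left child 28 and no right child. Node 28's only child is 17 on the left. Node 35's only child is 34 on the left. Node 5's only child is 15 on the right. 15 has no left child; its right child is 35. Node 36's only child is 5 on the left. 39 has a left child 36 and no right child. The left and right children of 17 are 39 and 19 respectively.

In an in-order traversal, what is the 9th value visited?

28

In-order visits the left subtree, then the node, then the right subtree.
At 33: go left to 28.
  At 28: go left to 17.
    At 17: go left to 39.
      At 39: go left to 36.
        At 36: go left to 5.
          At 5: no left child.
          Visit 5.
          At 5: go right to 15.
            At 15: no left child.
            Visit 15.
            At 15: go right to 35.
              At 35: go left to 34.
                34 is a leaf — visit 34.
              Visit 35.
              At 35: no right child.
        Visit 36.
        At 36: no right child.
      Visit 39.
      At 39: no right child.
    Visit 17.
    At 17: go right to 19.
      19 is a leaf — visit 19.
  Visit 28.
  At 28: no right child.
Visit 33.
At 33: no right child.
Full in-order sequence: 5, 15, 34, 35, 36, 39, 17, 19, 28, 33.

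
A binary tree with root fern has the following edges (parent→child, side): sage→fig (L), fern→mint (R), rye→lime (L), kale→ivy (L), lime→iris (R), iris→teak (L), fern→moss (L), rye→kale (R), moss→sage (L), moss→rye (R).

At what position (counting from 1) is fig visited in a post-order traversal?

Post-order visits the left subtree, then the right subtree, then the node.
At fern: go left to moss.
  At moss: go left to sage.
    At sage: go left to fig.
      fig is a leaf — visit fig.
    At sage: no right child.
    Visit sage.
  At moss: go right to rye.
    At rye: go left to lime.
      At lime: no left child.
      At lime: go right to iris.
        At iris: go left to teak.
          teak is a leaf — visit teak.
        At iris: no right child.
        Visit iris.
      Visit lime.
    At rye: go right to kale.
      At kale: go left to ivy.
        ivy is a leaf — visit ivy.
      At kale: no right child.
      Visit kale.
    Visit rye.
  Visit moss.
At fern: go right to mint.
  mint is a leaf — visit mint.
Visit fern.
Full post-order sequence: fig, sage, teak, iris, lime, ivy, kale, rye, moss, mint, fern.

1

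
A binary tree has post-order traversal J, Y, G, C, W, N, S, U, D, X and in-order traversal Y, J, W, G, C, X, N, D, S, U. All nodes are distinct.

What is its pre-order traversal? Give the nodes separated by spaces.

X W Y J C G D N U S

The last element of post-order is the root; it splits in-order into left and right subtrees.
Root X: left subtree has 5 nodes {Y, J, W, G, C}, right has 4 {N, D, S, U}.
  Root W: left subtree has 2 nodes {Y, J}, right has 2 {G, C}.
    Root Y: left subtree has 0 nodes { }, right has 1 {J}.
    Root C: left subtree has 1 node {G}, right has 0 { }.
  Root D: left subtree has 1 node {N}, right has 2 {S, U}.
    Root U: left subtree has 1 node {S}, right has 0 { }.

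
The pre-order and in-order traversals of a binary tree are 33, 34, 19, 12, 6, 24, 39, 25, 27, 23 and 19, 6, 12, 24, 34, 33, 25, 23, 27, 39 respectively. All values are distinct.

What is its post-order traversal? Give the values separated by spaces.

The first element of pre-order is the root; it splits in-order into left and right subtrees.
Root 33: left subtree has 5 nodes {19, 6, 12, 24, 34}, right has 4 {25, 23, 27, 39}.
  Root 34: left subtree has 4 nodes {19, 6, 12, 24}, right has 0 { }.
    Root 19: left subtree has 0 nodes { }, right has 3 {6, 12, 24}.
      Root 12: left subtree has 1 node {6}, right has 1 {24}.
  Root 39: left subtree has 3 nodes {25, 23, 27}, right has 0 { }.
    Root 25: left subtree has 0 nodes { }, right has 2 {23, 27}.
      Root 27: left subtree has 1 node {23}, right has 0 { }.

6 24 12 19 34 23 27 25 39 33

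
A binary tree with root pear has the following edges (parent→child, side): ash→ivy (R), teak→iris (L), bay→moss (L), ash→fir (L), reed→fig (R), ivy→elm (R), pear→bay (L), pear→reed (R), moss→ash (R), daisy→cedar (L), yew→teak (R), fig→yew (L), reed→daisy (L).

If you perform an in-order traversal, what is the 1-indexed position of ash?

3

In-order visits the left subtree, then the node, then the right subtree.
At pear: go left to bay.
  At bay: go left to moss.
    At moss: no left child.
    Visit moss.
    At moss: go right to ash.
      At ash: go left to fir.
        fir is a leaf — visit fir.
      Visit ash.
      At ash: go right to ivy.
        At ivy: no left child.
        Visit ivy.
        At ivy: go right to elm.
          elm is a leaf — visit elm.
  Visit bay.
  At bay: no right child.
Visit pear.
At pear: go right to reed.
  At reed: go left to daisy.
    At daisy: go left to cedar.
      cedar is a leaf — visit cedar.
    Visit daisy.
    At daisy: no right child.
  Visit reed.
  At reed: go right to fig.
    At fig: go left to yew.
      At yew: no left child.
      Visit yew.
      At yew: go right to teak.
        At teak: go left to iris.
          iris is a leaf — visit iris.
        Visit teak.
        At teak: no right child.
    Visit fig.
    At fig: no right child.
Full in-order sequence: moss, fir, ash, ivy, elm, bay, pear, cedar, daisy, reed, yew, iris, teak, fig.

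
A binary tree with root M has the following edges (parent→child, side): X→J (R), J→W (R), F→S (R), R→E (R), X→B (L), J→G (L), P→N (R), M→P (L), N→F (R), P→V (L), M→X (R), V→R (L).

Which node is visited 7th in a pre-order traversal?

F

Pre-order visits the node, then its left subtree, then its right subtree.
Visit M.
At M: go left to P.
  Visit P.
  At P: go left to V.
    Visit V.
    At V: go left to R.
      Visit R.
      At R: no left child.
      At R: go right to E.
        E is a leaf — visit E.
    At V: no right child.
  At P: go right to N.
    Visit N.
    At N: no left child.
    At N: go right to F.
      Visit F.
      At F: no left child.
      At F: go right to S.
        S is a leaf — visit S.
At M: go right to X.
  Visit X.
  At X: go left to B.
    B is a leaf — visit B.
  At X: go right to J.
    Visit J.
    At J: go left to G.
      G is a leaf — visit G.
    At J: go right to W.
      W is a leaf — visit W.
Full pre-order sequence: M, P, V, R, E, N, F, S, X, B, J, G, W.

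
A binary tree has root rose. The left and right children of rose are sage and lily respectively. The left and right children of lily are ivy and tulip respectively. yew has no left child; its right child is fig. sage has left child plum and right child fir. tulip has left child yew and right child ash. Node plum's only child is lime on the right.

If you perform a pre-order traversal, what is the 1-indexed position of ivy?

Pre-order visits the node, then its left subtree, then its right subtree.
Visit rose.
At rose: go left to sage.
  Visit sage.
  At sage: go left to plum.
    Visit plum.
    At plum: no left child.
    At plum: go right to lime.
      lime is a leaf — visit lime.
  At sage: go right to fir.
    fir is a leaf — visit fir.
At rose: go right to lily.
  Visit lily.
  At lily: go left to ivy.
    ivy is a leaf — visit ivy.
  At lily: go right to tulip.
    Visit tulip.
    At tulip: go left to yew.
      Visit yew.
      At yew: no left child.
      At yew: go right to fig.
        fig is a leaf — visit fig.
    At tulip: go right to ash.
      ash is a leaf — visit ash.
Full pre-order sequence: rose, sage, plum, lime, fir, lily, ivy, tulip, yew, fig, ash.

7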